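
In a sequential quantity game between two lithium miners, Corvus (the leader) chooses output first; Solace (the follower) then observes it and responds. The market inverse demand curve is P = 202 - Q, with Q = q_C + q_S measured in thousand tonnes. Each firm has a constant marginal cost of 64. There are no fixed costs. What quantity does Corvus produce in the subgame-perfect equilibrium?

69

Solve by backward induction. Given q_C, the follower Solace maximises π_S = (202 - q_C - q_S)q_S - 64q_S.
Follower FOC: 138 - q_C - 2q_S = 0, so q_S(q_C) = (138 - q_C)/2.
Corvus substitutes q_S(q_C) into its own profit: π_C = q_C(202 - q_C - (138 - q_C)/2) - 64q_C = (133 - (1/2)q_C)q_C - 64q_C.
Maximising: ∂π_C/∂q_C = 69 - q_C = 0, giving q_C = 69.
Then q_S = (138 - 69)/2 = 69/2.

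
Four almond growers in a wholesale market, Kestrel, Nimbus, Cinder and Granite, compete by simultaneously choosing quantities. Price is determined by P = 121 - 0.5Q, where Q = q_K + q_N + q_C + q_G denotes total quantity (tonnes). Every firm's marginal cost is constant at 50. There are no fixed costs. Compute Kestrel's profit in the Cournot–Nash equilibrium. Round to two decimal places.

403.28

Each firm earns π_i = (121 - 0.5Q)q_i - 50q_i.
Setting ∂π_i/∂q_i = 0 with rivals' quantities fixed: 71 - q_i - (1/2)·Σ_{j≠i} q_j = 0.
With identical firms every q_j equals q_i, so Σ_{j≠i} q_j = 3q_i and 71 = (5/2)q_i, giving q_i = 142/5.
Price P = 121 - (1/2)·(568/5) = 321/5.
Kestrel's profit: (321/5 - 50)·(142/5) = 403.2800.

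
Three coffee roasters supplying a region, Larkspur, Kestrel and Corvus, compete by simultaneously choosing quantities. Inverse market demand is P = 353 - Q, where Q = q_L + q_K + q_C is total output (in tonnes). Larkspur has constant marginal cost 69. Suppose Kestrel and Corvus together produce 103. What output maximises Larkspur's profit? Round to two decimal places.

With rivals' combined output fixed at 103, Larkspur's profit is π_L = (353 - 103 - q_L)q_L - (69q_L) = (250 - q_L)q_L - (69q_L).
∂π_L/∂q_L = 181 - 2q_L = 0, so q_L = 181/2.

90.50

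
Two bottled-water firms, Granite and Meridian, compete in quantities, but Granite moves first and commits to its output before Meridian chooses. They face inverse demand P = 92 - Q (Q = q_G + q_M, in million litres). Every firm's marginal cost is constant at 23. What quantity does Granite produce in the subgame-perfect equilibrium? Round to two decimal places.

The follower Meridian best-responds to any q_G: π_M = (92 - Q)q_M - 23q_M.
Follower FOC: 69 - q_G - 2q_M = 0, so q_M(q_G) = (69 - q_G)/2.
The leader anticipates this reaction. Substituting into P = 92 - Q gives P = 115/2 - (1/2)q_G, so π_G = (115/2 - (1/2)q_G)q_G - 23q_G.
Leader FOC: 69/2 - q_G = 0, so q_G = 69/2.
Then q_M = (69 - 69/2)/2 = 69/4.

34.50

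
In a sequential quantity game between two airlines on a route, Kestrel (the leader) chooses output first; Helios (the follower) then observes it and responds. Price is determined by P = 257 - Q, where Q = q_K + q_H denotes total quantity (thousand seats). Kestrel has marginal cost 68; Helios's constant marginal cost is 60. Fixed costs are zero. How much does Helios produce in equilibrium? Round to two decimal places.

The follower Helios best-responds to any q_K: π_H = (257 - Q)q_H - 60q_H.
∂π_H/∂q_H = 197 - q_K - 2q_H = 0 gives the reaction function q_H = (197 - q_K)/2.
The leader anticipates this reaction. Substituting into P = 257 - Q gives P = 317/2 - (1/2)q_K, so π_K = (317/2 - (1/2)q_K)q_K - 68q_K.
Maximising: ∂π_K/∂q_K = 181/2 - q_K = 0, giving q_K = 181/2.
Then q_H = (197 - 181/2)/2 = 213/4.

53.25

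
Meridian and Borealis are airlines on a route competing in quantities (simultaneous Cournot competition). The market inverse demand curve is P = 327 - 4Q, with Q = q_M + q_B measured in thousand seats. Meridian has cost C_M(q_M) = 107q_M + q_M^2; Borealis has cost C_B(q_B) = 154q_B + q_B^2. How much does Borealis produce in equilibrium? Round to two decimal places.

Meridian's profit: π_M = (327 - 4Q)q_M - (107q_M + q_M²). Setting ∂π_M/∂q_M = 0: 220 - 10q_M - 4(q_B) = 0.
Borealis's profit: π_B = (327 - 4Q)q_B - (154q_B + q_B²). Setting ∂π_B/∂q_B = 0: 173 - 10q_B - 4(q_M) = 0.
So q_M = (220 - 4q_B)/10 and q_B = (173 - 4q_M)/10.
Substituting one into the other gives q_M = 377/21 and q_B = 425/42.

10.12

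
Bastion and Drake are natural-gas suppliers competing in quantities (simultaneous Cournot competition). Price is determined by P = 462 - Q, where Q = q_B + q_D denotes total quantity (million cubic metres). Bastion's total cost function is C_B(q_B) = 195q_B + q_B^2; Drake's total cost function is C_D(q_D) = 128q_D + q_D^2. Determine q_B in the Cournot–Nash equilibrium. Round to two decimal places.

Bastion's profit: π_B = (462 - Q)q_B - (195q_B + q_B²). Setting ∂π_B/∂q_B = 0: 267 - 4q_B - (q_D) = 0.
Drake's profit: π_D = (462 - Q)q_D - (128q_D + q_D²). Setting ∂π_D/∂q_D = 0: 334 - 4q_D - (q_B) = 0.
Rearranging gives the reaction functions q_B = (267 - q_D)/4 and q_D = (334 - q_B)/4.
Solving the pair: q_B = 734/15, q_D = 1069/15.

48.93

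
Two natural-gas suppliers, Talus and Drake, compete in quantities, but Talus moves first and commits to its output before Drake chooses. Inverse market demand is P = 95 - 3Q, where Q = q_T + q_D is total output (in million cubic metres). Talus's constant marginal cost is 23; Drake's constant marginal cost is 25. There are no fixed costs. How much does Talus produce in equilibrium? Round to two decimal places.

12.33

Solve by backward induction. Given q_T, the follower Drake maximises π_D = (95 - 3q_T - 3q_D)q_D - 25q_D.
∂π_D/∂q_D = 70 - 3q_T - 6q_D = 0 gives the reaction function q_D = (70 - 3q_T)/6.
The leader anticipates this reaction. Substituting into P = 95 - 3Q gives P = 60 - (3/2)q_T, so π_T = (60 - (3/2)q_T)q_T - 23q_T.
The leader's first-order condition 37 - 3q_T = 0 yields q_T = 37/3.
Then q_D = (70 - 3·(37/3))/6 = 11/2.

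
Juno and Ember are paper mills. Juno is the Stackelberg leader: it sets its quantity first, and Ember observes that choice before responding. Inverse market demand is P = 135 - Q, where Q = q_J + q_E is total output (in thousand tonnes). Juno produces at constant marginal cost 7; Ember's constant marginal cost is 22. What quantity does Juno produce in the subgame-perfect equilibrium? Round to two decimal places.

71.50

The follower Ember best-responds to any q_J: π_E = (135 - Q)q_E - 22q_E.
Setting the follower's marginal profit to zero, 113 - q_J - 2q_E = 0, i.e. q_E = (113 - q_J)/2.
Juno substitutes q_E(q_J) into its own profit: π_J = q_J(135 - q_J - (113 - q_J)/2) - 7q_J = (157/2 - (1/2)q_J)q_J - 7q_J.
Maximising: ∂π_J/∂q_J = 143/2 - q_J = 0, giving q_J = 143/2.
Then q_E = (113 - 143/2)/2 = 83/4.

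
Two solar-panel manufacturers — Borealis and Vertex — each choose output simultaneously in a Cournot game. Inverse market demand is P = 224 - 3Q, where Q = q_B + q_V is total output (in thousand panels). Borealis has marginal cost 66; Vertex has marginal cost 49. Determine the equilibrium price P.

Borealis's profit: π_B = (224 - 3Q)q_B - (66q_B). Setting ∂π_B/∂q_B = 0: 158 - 6q_B - 3(q_V) = 0.
Vertex's first-order condition: 175 - 6q_V - 3(q_B) = 0.
Best responses: q_B = (158 - 3q_V)/6, q_V = (175 - 3q_B)/6.
Substituting one into the other gives q_B = 47/3 and q_V = 64/3.
Total output Q = 37, so price P = 224 - 3·37 = 113.

113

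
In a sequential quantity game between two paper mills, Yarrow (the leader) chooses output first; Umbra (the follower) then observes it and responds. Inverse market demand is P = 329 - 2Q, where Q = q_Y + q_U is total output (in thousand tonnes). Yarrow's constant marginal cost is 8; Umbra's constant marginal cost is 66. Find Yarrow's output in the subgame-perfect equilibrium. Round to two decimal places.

94.75

Solve by backward induction. Given q_Y, the follower Umbra maximises π_U = (329 - 2q_Y - 2q_U)q_U - 66q_U.
∂π_U/∂q_U = 263 - 2q_Y - 4q_U = 0 gives the reaction function q_U = (263 - 2q_Y)/4.
Yarrow substitutes q_U(q_Y) into its own profit: π_Y = q_Y(329 - 2q_Y - (263 - 2q_Y)/2) - 8q_Y = (395/2 - q_Y)q_Y - 8q_Y.
Maximising: ∂π_Y/∂q_Y = 379/2 - 2q_Y = 0, giving q_Y = 379/4.
Then q_U = (263 - 2·(379/4))/4 = 147/8.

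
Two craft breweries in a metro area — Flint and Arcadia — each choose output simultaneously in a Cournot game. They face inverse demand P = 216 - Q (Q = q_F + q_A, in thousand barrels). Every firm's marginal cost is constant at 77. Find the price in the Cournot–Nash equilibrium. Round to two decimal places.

Each firm earns π_i = (216 - Q)q_i - 77q_i.
Setting ∂π_i/∂q_i = 0 with rivals' quantities fixed: 139 - 2q_i - q_j = 0.
With identical firms every q_j equals q_i, so q_j = q_i and 139 = 3q_i, giving q_i = 139/3.
Total output Q = 278/3, so price P = 216 - 278/3 = 370/3.

123.33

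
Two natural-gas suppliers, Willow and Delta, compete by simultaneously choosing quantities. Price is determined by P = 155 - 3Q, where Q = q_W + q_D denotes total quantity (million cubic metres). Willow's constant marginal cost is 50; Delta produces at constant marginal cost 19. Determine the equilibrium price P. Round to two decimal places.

Willow's profit: π_W = (155 - 3Q)q_W - (50q_W). Setting ∂π_W/∂q_W = 0: 105 - 6q_W - 3(q_D) = 0.
Delta's profit: π_D = (155 - 3Q)q_D - (19q_D). Setting ∂π_D/∂q_D = 0: 136 - 6q_D - 3(q_W) = 0.
Rearranging gives the reaction functions q_W = (105 - 3q_D)/6 and q_D = (136 - 3q_W)/6.
Substituting one into the other gives q_W = 74/9 and q_D = 167/9.
Total output Q = 241/9, so price P = 155 - 3·(241/9) = 224/3.

74.67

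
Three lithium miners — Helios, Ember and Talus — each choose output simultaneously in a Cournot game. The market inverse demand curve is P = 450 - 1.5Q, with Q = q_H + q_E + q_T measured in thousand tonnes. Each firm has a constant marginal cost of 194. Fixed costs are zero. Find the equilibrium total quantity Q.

128

A representative firm's profit is π_i = q_i(450 - 1.5Q) - 194q_i.
First-order condition (treating rivals' output as given): 256 - 3q_i - (3/2)·Σ_{j≠i} q_j = 0.
With identical firms every q_j equals q_i, so Σ_{j≠i} q_j = 2q_i and 256 = 6q_i, giving q_i = 128/3.
Total output Q = 128/3 + 128/3 + 128/3 = 128.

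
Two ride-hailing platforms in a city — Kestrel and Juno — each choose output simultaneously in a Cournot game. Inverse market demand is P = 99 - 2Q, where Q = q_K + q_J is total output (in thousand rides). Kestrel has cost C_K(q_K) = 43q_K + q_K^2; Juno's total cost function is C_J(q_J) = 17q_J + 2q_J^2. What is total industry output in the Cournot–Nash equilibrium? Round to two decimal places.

Kestrel's profit: π_K = (99 - 2Q)q_K - (43q_K + q_K²). Setting ∂π_K/∂q_K = 0: 56 - 6q_K - 2(q_J) = 0.
Juno's first-order condition: 82 - 8q_J - 2(q_K) = 0.
So q_K = (56 - 2q_J)/6 and q_J = (82 - 2q_K)/8.
Substituting one into the other gives q_K = 71/11 and q_J = 95/11.
Total output Q = 71/11 + 95/11 = 166/11.

15.09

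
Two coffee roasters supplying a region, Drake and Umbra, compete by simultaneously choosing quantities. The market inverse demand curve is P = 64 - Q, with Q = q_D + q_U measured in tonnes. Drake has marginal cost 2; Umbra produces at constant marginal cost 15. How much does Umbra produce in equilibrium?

12

Drake's profit: π_D = (64 - Q)q_D - (2q_D). Setting ∂π_D/∂q_D = 0: 62 - 2q_D - (q_U) = 0.
Umbra's profit: π_U = (64 - Q)q_U - (15q_U). Setting ∂π_U/∂q_U = 0: 49 - 2q_U - (q_D) = 0.
Rearranging gives the reaction functions q_D = (62 - q_U)/2 and q_U = (49 - q_D)/2.
Solving the pair: q_D = 25, q_U = 12.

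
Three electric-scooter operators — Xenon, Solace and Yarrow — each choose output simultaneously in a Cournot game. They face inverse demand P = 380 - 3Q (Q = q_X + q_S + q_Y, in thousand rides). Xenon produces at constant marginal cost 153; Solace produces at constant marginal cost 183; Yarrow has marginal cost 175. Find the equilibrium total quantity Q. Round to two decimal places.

52.42

Xenon's profit: π_X = (380 - 3Q)q_X - (153q_X). Setting ∂π_X/∂q_X = 0: 227 - 6q_X - 3(q_S + q_Y) = 0.
Solace's first-order condition: 197 - 6q_S - 3(q_X + q_Y) = 0.
Yarrow's first-order condition: 205 - 6q_Y - 3(q_X + q_S) = 0.
Adding the 3 conditions: 629 − 6Q − 6Q = 0, i.e. Q = 629/12.
Back-substituting: q_X = (227 − 629/4)/3 = 93/4, q_S = (197 − 629/4)/3 = 53/4, q_Y = (205 − 629/4)/3 = 191/12.
Total output Q = 93/4 + 53/4 + 191/12 = 629/12.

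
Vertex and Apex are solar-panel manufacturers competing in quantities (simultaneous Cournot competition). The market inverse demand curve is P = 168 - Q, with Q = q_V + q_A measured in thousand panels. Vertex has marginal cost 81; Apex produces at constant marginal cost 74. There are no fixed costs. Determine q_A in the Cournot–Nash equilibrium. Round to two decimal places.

33.67

Vertex's profit: π_V = (168 - Q)q_V - (81q_V). Setting ∂π_V/∂q_V = 0: 87 - 2q_V - (q_A) = 0.
Apex's first-order condition: 94 - 2q_A - (q_V) = 0.
Rearranging gives the reaction functions q_V = (87 - q_A)/2 and q_A = (94 - q_V)/2.
Solving the pair: q_V = 80/3, q_A = 101/3.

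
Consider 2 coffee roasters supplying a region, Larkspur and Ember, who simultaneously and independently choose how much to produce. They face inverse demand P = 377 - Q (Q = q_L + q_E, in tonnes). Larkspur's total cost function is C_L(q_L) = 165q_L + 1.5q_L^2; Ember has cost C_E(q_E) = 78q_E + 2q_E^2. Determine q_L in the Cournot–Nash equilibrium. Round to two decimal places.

33.55

Larkspur's profit: π_L = (377 - Q)q_L - (165q_L + (3/2)q_L²). Setting ∂π_L/∂q_L = 0: 212 - 5q_L - (q_E) = 0.
Ember's profit: π_E = (377 - Q)q_E - (78q_E + 2q_E²). Setting ∂π_E/∂q_E = 0: 299 - 6q_E - (q_L) = 0.
Best responses: q_L = (212 - q_E)/5, q_E = (299 - q_L)/6.
Solving the pair: q_L = 973/29, q_E = 1283/29.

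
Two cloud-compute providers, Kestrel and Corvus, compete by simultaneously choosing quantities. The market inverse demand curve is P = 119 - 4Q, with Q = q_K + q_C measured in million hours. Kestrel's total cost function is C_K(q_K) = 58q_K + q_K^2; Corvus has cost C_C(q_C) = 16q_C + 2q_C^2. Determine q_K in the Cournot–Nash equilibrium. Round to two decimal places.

3.08

Kestrel's profit: π_K = (119 - 4Q)q_K - (58q_K + q_K²). Setting ∂π_K/∂q_K = 0: 61 - 10q_K - 4(q_C) = 0.
Corvus's first-order condition: 103 - 12q_C - 4(q_K) = 0.
Rearranging gives the reaction functions q_K = (61 - 4q_C)/10 and q_C = (103 - 4q_K)/12.
Solving the pair: q_K = 40/13, q_C = 393/52.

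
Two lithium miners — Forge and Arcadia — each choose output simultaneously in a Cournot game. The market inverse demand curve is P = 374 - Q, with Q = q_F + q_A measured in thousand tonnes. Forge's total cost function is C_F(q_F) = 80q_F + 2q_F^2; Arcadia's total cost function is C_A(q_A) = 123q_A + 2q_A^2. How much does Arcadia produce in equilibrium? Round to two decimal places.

34.63

Forge's profit: π_F = (374 - Q)q_F - (80q_F + 2q_F²). Setting ∂π_F/∂q_F = 0: 294 - 6q_F - (q_A) = 0.
Arcadia's profit: π_A = (374 - Q)q_A - (123q_A + 2q_A²). Setting ∂π_A/∂q_A = 0: 251 - 6q_A - (q_F) = 0.
Rearranging gives the reaction functions q_F = (294 - q_A)/6 and q_A = (251 - q_F)/6.
Substituting one into the other gives q_F = 1513/35 and q_A = 1212/35.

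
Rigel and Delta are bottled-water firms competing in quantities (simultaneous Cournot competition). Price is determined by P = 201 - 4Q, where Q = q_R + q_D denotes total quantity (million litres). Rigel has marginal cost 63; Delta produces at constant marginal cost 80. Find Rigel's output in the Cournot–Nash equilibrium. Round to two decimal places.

12.92

Rigel's profit: π_R = (201 - 4Q)q_R - (63q_R). Setting ∂π_R/∂q_R = 0: 138 - 8q_R - 4(q_D) = 0.
Delta's profit: π_D = (201 - 4Q)q_D - (80q_D). Setting ∂π_D/∂q_D = 0: 121 - 8q_D - 4(q_R) = 0.
So q_R = (138 - 4q_D)/8 and q_D = (121 - 4q_R)/8.
Substituting one into the other gives q_R = 155/12 and q_D = 26/3.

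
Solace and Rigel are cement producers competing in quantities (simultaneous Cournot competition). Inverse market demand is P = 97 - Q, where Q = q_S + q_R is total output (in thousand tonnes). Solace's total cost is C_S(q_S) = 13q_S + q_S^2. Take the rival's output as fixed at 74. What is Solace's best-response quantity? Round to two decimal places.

2.50

With the rival's output fixed at 74, Solace's profit is π_S = (97 - 74 - q_S)q_S - (13q_S + q_S²) = (23 - q_S)q_S - (13q_S + q_S²).
∂π_S/∂q_S = 10 - 4q_S = 0, so q_S = 5/2.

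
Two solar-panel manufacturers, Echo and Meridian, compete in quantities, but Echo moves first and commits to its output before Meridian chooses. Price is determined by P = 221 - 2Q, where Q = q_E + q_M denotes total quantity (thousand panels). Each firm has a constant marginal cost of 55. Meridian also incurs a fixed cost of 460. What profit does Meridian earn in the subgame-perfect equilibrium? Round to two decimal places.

401.13

Solve by backward induction. Given q_E, the follower Meridian maximises π_M = (221 - 2q_E - 2q_M)q_M - 55q_M.
Follower FOC: 166 - 2q_E - 4q_M = 0, so q_M(q_E) = (166 - 2q_E)/4.
Echo substitutes q_M(q_E) into its own profit: π_E = q_E(221 - 2q_E - (166 - 2q_E)/2) - 55q_E = (138 - q_E)q_E - 55q_E.
Leader FOC: 83 - 2q_E = 0, so q_E = 83/2.
Then q_M = (166 - 2·(83/2))/4 = 83/4.
Price P = 221 - 2·(249/4) = 193/2.
Meridian's profit: (193/2 - 55)·(83/4) - 460 = 401.1250.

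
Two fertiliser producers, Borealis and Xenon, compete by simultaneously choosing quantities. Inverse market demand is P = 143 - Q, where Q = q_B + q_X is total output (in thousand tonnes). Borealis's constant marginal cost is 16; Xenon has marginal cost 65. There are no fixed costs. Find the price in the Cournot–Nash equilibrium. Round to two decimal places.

Borealis's profit: π_B = (143 - Q)q_B - (16q_B). Setting ∂π_B/∂q_B = 0: 127 - 2q_B - (q_X) = 0.
Xenon's first-order condition: 78 - 2q_X - (q_B) = 0.
Best responses: q_B = (127 - q_X)/2, q_X = (78 - q_B)/2.
Substituting one into the other gives q_B = 176/3 and q_X = 29/3.
Total output Q = 205/3, so price P = 143 - 205/3 = 224/3.

74.67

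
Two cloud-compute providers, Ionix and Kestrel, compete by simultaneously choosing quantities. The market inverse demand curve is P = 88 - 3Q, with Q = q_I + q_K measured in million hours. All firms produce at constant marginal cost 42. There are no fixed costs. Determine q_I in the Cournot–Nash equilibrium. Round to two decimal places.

5.11

Each firm earns π_i = (88 - 3Q)q_i - 42q_i.
First-order condition (treating rivals' output as given): 46 - 6q_i - 3q_j = 0.
By symmetry each firm produces the same amount; substituting q_j = q_i yields q_i = 46/9.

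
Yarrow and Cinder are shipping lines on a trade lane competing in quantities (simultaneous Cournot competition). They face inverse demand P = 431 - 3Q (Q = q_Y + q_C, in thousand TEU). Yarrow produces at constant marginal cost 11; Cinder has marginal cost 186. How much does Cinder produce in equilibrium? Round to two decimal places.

Yarrow's profit: π_Y = (431 - 3Q)q_Y - (11q_Y). Setting ∂π_Y/∂q_Y = 0: 420 - 6q_Y - 3(q_C) = 0.
Cinder's profit: π_C = (431 - 3Q)q_C - (186q_C). Setting ∂π_C/∂q_C = 0: 245 - 6q_C - 3(q_Y) = 0.
Rearranging gives the reaction functions q_Y = (420 - 3q_C)/6 and q_C = (245 - 3q_Y)/6.
Substituting one into the other gives q_Y = 595/9 and q_C = 70/9.

7.78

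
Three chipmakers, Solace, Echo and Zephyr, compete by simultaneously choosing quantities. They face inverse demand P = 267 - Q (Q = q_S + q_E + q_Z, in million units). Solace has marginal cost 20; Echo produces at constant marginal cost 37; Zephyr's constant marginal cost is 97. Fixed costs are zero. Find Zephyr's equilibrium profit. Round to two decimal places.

68.06

Solace's profit: π_S = (267 - Q)q_S - (20q_S). Setting ∂π_S/∂q_S = 0: 247 - 2q_S - (q_E + q_Z) = 0.
Echo's profit: π_E = (267 - Q)q_E - (37q_E). Setting ∂π_E/∂q_E = 0: 230 - 2q_E - (q_S + q_Z) = 0.
Zephyr's profit: π_Z = (267 - Q)q_Z - (97q_Z). Setting ∂π_Z/∂q_Z = 0: 170 - 2q_Z - (q_S + q_E) = 0.
Summing all 3 equations gives 647 − 4Q = 0, hence Q = 647/4.
Back-substituting: q_S = (247 − 647/4) = 341/4, q_E = (230 − 647/4) = 273/4, q_Z = (170 − 647/4) = 33/4.
Price P = 267 - 647/4 = 421/4.
Zephyr's profit: (421/4 - 97)·(33/4) = 1089/16.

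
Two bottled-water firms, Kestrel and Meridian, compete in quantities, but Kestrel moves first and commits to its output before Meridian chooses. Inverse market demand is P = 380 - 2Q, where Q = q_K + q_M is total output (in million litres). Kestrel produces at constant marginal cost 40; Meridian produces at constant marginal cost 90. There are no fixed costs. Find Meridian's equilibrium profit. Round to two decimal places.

1128.13

Solve by backward induction. Given q_K, the follower Meridian maximises π_M = (380 - 2q_K - 2q_M)q_M - 90q_M.
Setting the follower's marginal profit to zero, 290 - 2q_K - 4q_M = 0, i.e. q_M = (290 - 2q_K)/4.
Kestrel substitutes q_M(q_K) into its own profit: π_K = q_K(380 - 2q_K - (290 - 2q_K)/2) - 40q_K = (235 - q_K)q_K - 40q_K.
Maximising: ∂π_K/∂q_K = 195 - 2q_K = 0, giving q_K = 195/2.
Then q_M = (290 - 2·(195/2))/4 = 95/4.
Price P = 380 - 2·(485/4) = 275/2.
Meridian's profit: (275/2 - 90)·(95/4) = 1128.1250.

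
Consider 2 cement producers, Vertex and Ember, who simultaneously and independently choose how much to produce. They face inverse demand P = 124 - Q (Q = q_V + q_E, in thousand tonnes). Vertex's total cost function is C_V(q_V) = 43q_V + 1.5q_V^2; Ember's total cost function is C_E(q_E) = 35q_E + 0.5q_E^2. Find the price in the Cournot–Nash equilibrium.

87

Vertex's profit: π_V = (124 - Q)q_V - (43q_V + (3/2)q_V²). Setting ∂π_V/∂q_V = 0: 81 - 5q_V - (q_E) = 0.
Ember's first-order condition: 89 - 3q_E - (q_V) = 0.
So q_V = (81 - q_E)/5 and q_E = (89 - q_V)/3.
Substituting one into the other gives q_V = 11 and q_E = 26.
Total output Q = 37, so price P = 124 - 37 = 87.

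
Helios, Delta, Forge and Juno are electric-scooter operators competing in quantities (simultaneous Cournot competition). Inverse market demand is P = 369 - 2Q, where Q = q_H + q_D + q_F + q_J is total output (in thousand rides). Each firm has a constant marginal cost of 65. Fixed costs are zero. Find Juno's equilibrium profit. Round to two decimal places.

1848.32

A representative firm's profit is π_i = q_i(369 - 2Q) - 65q_i.
Setting ∂π_i/∂q_i = 0 with rivals' quantities fixed: 304 - 4q_i - 2·Σ_{j≠i} q_j = 0.
With identical firms every q_j equals q_i, so Σ_{j≠i} q_j = 3q_i and 304 = 10q_i, giving q_i = 152/5.
Price P = 369 - 2·(608/5) = 629/5.
Juno's profit: (629/5 - 65)·(152/5) = 1848.3200.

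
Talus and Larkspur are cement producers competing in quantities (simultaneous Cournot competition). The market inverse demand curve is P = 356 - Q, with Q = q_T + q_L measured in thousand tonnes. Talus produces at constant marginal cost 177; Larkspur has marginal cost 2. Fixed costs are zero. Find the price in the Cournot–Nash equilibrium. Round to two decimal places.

178.33

Talus's profit: π_T = (356 - Q)q_T - (177q_T). Setting ∂π_T/∂q_T = 0: 179 - 2q_T - (q_L) = 0.
Larkspur's first-order condition: 354 - 2q_L - (q_T) = 0.
Rearranging gives the reaction functions q_T = (179 - q_L)/2 and q_L = (354 - q_T)/2.
Substituting one into the other gives q_T = 4/3 and q_L = 529/3.
Total output Q = 533/3, so price P = 356 - 533/3 = 535/3.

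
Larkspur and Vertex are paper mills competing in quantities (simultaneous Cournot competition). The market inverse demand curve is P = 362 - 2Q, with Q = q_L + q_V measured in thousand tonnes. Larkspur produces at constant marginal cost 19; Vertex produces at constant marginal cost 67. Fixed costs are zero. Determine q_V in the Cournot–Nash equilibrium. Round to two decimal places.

41.17

Larkspur's profit: π_L = (362 - 2Q)q_L - (19q_L). Setting ∂π_L/∂q_L = 0: 343 - 4q_L - 2(q_V) = 0.
Vertex's profit: π_V = (362 - 2Q)q_V - (67q_V). Setting ∂π_V/∂q_V = 0: 295 - 4q_V - 2(q_L) = 0.
So q_L = (343 - 2q_V)/4 and q_V = (295 - 2q_L)/4.
Substituting one into the other gives q_L = 391/6 and q_V = 247/6.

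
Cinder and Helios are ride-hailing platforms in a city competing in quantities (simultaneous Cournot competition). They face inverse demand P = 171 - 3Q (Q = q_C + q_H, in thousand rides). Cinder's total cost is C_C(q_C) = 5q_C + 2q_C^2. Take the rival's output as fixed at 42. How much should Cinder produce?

With the rival's output fixed at 42, Cinder's profit is π_C = (171 - 3·42 - 3q_C)q_C - (5q_C + 2q_C²) = (45 - 3q_C)q_C - (5q_C + 2q_C²).
∂π_C/∂q_C = 40 - 10q_C = 0, so q_C = 4.

4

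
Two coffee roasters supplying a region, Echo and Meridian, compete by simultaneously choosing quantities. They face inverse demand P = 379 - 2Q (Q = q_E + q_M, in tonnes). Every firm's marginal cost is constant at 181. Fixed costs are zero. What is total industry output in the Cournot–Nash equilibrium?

66

A representative firm's profit is π_i = q_i(379 - 2Q) - 181q_i.
First-order condition (treating rivals' output as given): 198 - 4q_i - 2q_j = 0.
With identical firms every q_j equals q_i, so q_j = q_i and 198 = 6q_i, giving q_i = 33.
Total output Q = 33 + 33 = 66.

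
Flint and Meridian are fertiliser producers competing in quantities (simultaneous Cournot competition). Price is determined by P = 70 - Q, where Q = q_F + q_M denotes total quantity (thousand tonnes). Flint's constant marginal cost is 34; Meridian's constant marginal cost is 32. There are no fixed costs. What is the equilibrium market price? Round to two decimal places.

Flint's profit: π_F = (70 - Q)q_F - (34q_F). Setting ∂π_F/∂q_F = 0: 36 - 2q_F - (q_M) = 0.
Meridian's first-order condition: 38 - 2q_M - (q_F) = 0.
Best responses: q_F = (36 - q_M)/2, q_M = (38 - q_F)/2.
Substituting one into the other gives q_F = 34/3 and q_M = 40/3.
Total output Q = 74/3, so price P = 70 - 74/3 = 136/3.

45.33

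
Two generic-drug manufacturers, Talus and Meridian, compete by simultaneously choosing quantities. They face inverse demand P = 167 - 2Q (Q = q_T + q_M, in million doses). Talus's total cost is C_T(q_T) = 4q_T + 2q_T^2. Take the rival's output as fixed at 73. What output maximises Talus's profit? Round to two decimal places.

With the rival's output fixed at 73, Talus's profit is π_T = (167 - 2·73 - 2q_T)q_T - (4q_T + 2q_T²) = (21 - 2q_T)q_T - (4q_T + 2q_T²).
∂π_T/∂q_T = 17 - 8q_T = 0, so q_T = 17/8.

2.13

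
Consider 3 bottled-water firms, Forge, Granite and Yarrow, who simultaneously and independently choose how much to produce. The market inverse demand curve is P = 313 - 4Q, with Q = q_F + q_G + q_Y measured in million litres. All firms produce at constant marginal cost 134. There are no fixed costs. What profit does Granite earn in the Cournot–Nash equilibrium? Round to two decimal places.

Each firm earns π_i = (313 - 4Q)q_i - 134q_i.
Setting ∂π_i/∂q_i = 0 with rivals' quantities fixed: 179 - 8q_i - 4·Σ_{j≠i} q_j = 0.
With identical firms every q_j equals q_i, so Σ_{j≠i} q_j = 2q_i and 179 = 16q_i, giving q_i = 179/16.
Price P = 313 - 4·(537/16) = 715/4.
Granite's profit: (715/4 - 134)·(179/16) = 500.6406.

500.64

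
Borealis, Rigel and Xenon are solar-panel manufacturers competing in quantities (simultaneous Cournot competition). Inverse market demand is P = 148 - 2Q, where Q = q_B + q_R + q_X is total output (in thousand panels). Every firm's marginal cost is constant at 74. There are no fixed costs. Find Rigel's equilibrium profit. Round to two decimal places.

171.13

Each firm earns π_i = (148 - 2Q)q_i - 74q_i.
First-order condition (treating rivals' output as given): 74 - 4q_i - 2·Σ_{j≠i} q_j = 0.
By symmetry each firm produces the same amount; substituting Σ_{j≠i} q_j = 2q_i yields q_i = 74/8 = 37/4.
Price P = 148 - 2·(111/4) = 185/2.
Rigel's profit: (185/2 - 74)·(37/4) = 1369/8.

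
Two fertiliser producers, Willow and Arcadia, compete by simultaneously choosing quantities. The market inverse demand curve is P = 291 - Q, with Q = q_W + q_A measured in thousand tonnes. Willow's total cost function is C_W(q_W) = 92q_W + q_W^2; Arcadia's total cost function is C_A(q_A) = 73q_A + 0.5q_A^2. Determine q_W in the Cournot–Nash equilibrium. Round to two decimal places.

Willow's profit: π_W = (291 - Q)q_W - (92q_W + q_W²). Setting ∂π_W/∂q_W = 0: 199 - 4q_W - (q_A) = 0.
Arcadia's first-order condition: 218 - 3q_A - (q_W) = 0.
Best responses: q_W = (199 - q_A)/4, q_A = (218 - q_W)/3.
Solving the pair: q_W = 379/11, q_A = 673/11.

34.45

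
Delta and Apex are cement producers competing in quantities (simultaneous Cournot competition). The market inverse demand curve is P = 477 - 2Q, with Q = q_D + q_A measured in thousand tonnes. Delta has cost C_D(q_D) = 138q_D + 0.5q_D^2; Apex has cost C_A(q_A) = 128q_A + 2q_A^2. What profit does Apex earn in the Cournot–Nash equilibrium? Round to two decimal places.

3513.85

Delta's profit: π_D = (477 - 2Q)q_D - (138q_D + (1/2)q_D²). Setting ∂π_D/∂q_D = 0: 339 - 5q_D - 2(q_A) = 0.
Apex's first-order condition: 349 - 8q_A - 2(q_D) = 0.
So q_D = (339 - 2q_A)/5 and q_A = (349 - 2q_D)/8.
Solving the pair: q_D = 1007/18, q_A = 1067/36.
Price P = 477 - 2·(1027/12) = 1835/6.
Apex's profit: (1835/6)·(1067/36) - 128·(1067/36) - 2(1067/36)² = 3513.8549.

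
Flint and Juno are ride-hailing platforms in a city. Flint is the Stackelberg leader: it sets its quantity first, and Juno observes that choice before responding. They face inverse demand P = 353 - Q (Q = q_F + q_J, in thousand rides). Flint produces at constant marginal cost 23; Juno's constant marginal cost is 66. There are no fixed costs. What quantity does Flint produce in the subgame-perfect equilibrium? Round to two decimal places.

186.50

The follower Juno best-responds to any q_F: π_J = (353 - Q)q_J - 66q_J.
Follower FOC: 287 - q_F - 2q_J = 0, so q_J(q_F) = (287 - q_F)/2.
The leader anticipates this reaction. Substituting into P = 353 - Q gives P = 419/2 - (1/2)q_F, so π_F = (419/2 - (1/2)q_F)q_F - 23q_F.
The leader's first-order condition 373/2 - q_F = 0 yields q_F = 373/2.
Then q_J = (287 - 373/2)/2 = 201/4.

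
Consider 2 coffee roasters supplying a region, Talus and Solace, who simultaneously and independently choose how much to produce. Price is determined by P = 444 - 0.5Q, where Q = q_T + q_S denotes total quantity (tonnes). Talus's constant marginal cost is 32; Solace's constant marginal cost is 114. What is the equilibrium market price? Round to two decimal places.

Talus's profit: π_T = (444 - 0.5Q)q_T - (32q_T). Setting ∂π_T/∂q_T = 0: 412 - q_T - (1/2)(q_S) = 0.
Solace's profit: π_S = (444 - 0.5Q)q_S - (114q_S). Setting ∂π_S/∂q_S = 0: 330 - q_S - (1/2)(q_T) = 0.
So q_T = (412 - (1/2)q_S) and q_S = (330 - (1/2)q_T).
Substituting one into the other gives q_T = 988/3 and q_S = 496/3.
Total output Q = 1484/3, so price P = 444 - (1/2)·(1484/3) = 590/3.

196.67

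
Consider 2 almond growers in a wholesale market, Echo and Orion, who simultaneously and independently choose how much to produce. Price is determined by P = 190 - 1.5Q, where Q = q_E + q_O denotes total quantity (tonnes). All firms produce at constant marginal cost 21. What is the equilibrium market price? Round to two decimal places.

Each firm earns π_i = (190 - 1.5Q)q_i - 21q_i.
Setting ∂π_i/∂q_i = 0 with rivals' quantities fixed: 169 - 3q_i - (3/2)q_j = 0.
By symmetry each firm produces the same amount; substituting q_j = q_i yields q_i = 169/(9/2) = 338/9.
Total output Q = 676/9, so price P = 190 - (3/2)·(676/9) = 232/3.

77.33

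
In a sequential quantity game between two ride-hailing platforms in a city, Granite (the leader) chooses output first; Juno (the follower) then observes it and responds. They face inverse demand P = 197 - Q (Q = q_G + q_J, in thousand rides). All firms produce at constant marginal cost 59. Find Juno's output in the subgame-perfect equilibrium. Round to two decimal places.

34.50

The follower Juno best-responds to any q_G: π_J = (197 - Q)q_J - 59q_J.
Follower FOC: 138 - q_G - 2q_J = 0, so q_J(q_G) = (138 - q_G)/2.
The leader anticipates this reaction. Substituting into P = 197 - Q gives P = 128 - (1/2)q_G, so π_G = (128 - (1/2)q_G)q_G - 59q_G.
Maximising: ∂π_G/∂q_G = 69 - q_G = 0, giving q_G = 69.
Then q_J = (138 - 69)/2 = 69/2.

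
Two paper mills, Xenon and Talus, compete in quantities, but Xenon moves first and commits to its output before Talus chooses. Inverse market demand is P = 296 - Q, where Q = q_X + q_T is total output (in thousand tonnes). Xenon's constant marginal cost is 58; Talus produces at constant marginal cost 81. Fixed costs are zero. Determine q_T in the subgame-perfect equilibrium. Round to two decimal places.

42.25

Solve by backward induction. Given q_X, the follower Talus maximises π_T = (296 - q_X - q_T)q_T - 81q_T.
∂π_T/∂q_T = 215 - q_X - 2q_T = 0 gives the reaction function q_T = (215 - q_X)/2.
The leader anticipates this reaction. Substituting into P = 296 - Q gives P = 377/2 - (1/2)q_X, so π_X = (377/2 - (1/2)q_X)q_X - 58q_X.
The leader's first-order condition 261/2 - q_X = 0 yields q_X = 261/2.
Then q_T = (215 - 261/2)/2 = 169/4.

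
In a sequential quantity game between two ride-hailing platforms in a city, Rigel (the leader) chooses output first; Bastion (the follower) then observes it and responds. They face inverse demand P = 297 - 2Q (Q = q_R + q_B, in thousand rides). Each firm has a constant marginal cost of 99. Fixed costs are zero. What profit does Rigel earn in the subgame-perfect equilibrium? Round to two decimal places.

The follower Bastion best-responds to any q_R: π_B = (297 - 2Q)q_B - 99q_B.
∂π_B/∂q_B = 198 - 2q_R - 4q_B = 0 gives the reaction function q_B = (198 - 2q_R)/4.
The leader anticipates this reaction. Substituting into P = 297 - 2Q gives P = 198 - q_R, so π_R = (198 - q_R)q_R - 99q_R.
Maximising: ∂π_R/∂q_R = 99 - 2q_R = 0, giving q_R = 99/2.
Then q_B = (198 - 2·(99/2))/4 = 99/4.
Price P = 297 - 2·(297/4) = 297/2.
Rigel's profit: (297/2 - 99)·(99/2) = 2450.2500.

2450.25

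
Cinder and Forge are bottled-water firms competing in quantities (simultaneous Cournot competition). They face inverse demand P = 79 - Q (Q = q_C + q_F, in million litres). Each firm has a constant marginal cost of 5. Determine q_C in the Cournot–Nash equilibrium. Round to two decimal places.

24.67

A representative firm's profit is π_i = q_i(79 - Q) - 5q_i.
First-order condition (treating rivals' output as given): 74 - 2q_i - q_j = 0.
With identical firms every q_j equals q_i, so q_j = q_i and 74 = 3q_i, giving q_i = 74/3.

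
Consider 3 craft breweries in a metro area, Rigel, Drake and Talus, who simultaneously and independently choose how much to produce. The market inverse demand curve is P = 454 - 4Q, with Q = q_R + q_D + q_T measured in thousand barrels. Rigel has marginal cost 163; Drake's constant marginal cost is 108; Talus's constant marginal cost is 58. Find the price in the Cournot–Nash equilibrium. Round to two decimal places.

Rigel's profit: π_R = (454 - 4Q)q_R - (163q_R). Setting ∂π_R/∂q_R = 0: 291 - 8q_R - 4(q_D + q_T) = 0.
Drake's profit: π_D = (454 - 4Q)q_D - (108q_D). Setting ∂π_D/∂q_D = 0: 346 - 8q_D - 4(q_R + q_T) = 0.
Talus's profit: π_T = (454 - 4Q)q_T - (58q_T). Setting ∂π_T/∂q_T = 0: 396 - 8q_T - 4(q_R + q_D) = 0.
Adding the 3 first-order conditions: 1033 − 16Q = 0, so Q = 1033/16.
Back-substituting: q_R = (291 − 1033/4)/4 = 131/16, q_D = (346 − 1033/4)/4 = 351/16, q_T = (396 − 1033/4)/4 = 551/16.
Total output Q = 1033/16, so price P = 454 - 4·(1033/16) = 783/4.

195.75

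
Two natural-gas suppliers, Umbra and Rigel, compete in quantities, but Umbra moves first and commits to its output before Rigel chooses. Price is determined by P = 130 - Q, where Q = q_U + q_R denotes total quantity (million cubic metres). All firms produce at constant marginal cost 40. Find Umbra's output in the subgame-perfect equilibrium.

45

Solve by backward induction. Given q_U, the follower Rigel maximises π_R = (130 - q_U - q_R)q_R - 40q_R.
Follower FOC: 90 - q_U - 2q_R = 0, so q_R(q_U) = (90 - q_U)/2.
The leader anticipates this reaction. Substituting into P = 130 - Q gives P = 85 - (1/2)q_U, so π_U = (85 - (1/2)q_U)q_U - 40q_U.
Maximising: ∂π_U/∂q_U = 45 - q_U = 0, giving q_U = 45.
Then q_R = (90 - 45)/2 = 45/2.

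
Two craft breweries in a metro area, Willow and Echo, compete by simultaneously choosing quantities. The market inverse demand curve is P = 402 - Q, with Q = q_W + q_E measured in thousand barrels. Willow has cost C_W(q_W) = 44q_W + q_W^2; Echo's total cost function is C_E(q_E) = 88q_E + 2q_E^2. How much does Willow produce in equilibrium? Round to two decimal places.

Willow's profit: π_W = (402 - Q)q_W - (44q_W + q_W²). Setting ∂π_W/∂q_W = 0: 358 - 4q_W - (q_E) = 0.
Echo's first-order condition: 314 - 6q_E - (q_W) = 0.
Best responses: q_W = (358 - q_E)/4, q_E = (314 - q_W)/6.
Solving the pair: q_W = 1834/23, q_E = 898/23.

79.74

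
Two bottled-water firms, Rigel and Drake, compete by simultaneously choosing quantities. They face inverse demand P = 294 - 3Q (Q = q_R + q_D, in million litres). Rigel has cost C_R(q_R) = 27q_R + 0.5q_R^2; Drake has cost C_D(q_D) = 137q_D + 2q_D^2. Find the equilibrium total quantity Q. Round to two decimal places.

Rigel's profit: π_R = (294 - 3Q)q_R - (27q_R + (1/2)q_R²). Setting ∂π_R/∂q_R = 0: 267 - 7q_R - 3(q_D) = 0.
Drake's first-order condition: 157 - 10q_D - 3(q_R) = 0.
Rearranging gives the reaction functions q_R = (267 - 3q_D)/7 and q_D = (157 - 3q_R)/10.
Substituting one into the other gives q_R = 36.0492 and q_D = 298/61.
Total output Q = 36.0492 + 298/61 = 40.9344.

40.93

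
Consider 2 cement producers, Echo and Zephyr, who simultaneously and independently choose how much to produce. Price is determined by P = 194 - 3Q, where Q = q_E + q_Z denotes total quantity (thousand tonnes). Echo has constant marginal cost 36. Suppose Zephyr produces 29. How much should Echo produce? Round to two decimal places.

With the rival's output fixed at 29, Echo's profit is π_E = (194 - 3·29 - 3q_E)q_E - (36q_E) = (107 - 3q_E)q_E - (36q_E).
∂π_E/∂q_E = 71 - 6q_E = 0, so q_E = 71/6.

11.83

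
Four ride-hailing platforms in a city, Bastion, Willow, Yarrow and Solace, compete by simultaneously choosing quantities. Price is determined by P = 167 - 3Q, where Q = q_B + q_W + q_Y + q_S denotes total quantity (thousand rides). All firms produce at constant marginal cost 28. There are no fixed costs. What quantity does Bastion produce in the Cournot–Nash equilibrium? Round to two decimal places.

9.27

A representative firm's profit is π_i = q_i(167 - 3Q) - 28q_i.
Setting ∂π_i/∂q_i = 0 with rivals' quantities fixed: 139 - 6q_i - 3·Σ_{j≠i} q_j = 0.
By symmetry each firm produces the same amount; substituting Σ_{j≠i} q_j = 3q_i yields q_i = 139/15.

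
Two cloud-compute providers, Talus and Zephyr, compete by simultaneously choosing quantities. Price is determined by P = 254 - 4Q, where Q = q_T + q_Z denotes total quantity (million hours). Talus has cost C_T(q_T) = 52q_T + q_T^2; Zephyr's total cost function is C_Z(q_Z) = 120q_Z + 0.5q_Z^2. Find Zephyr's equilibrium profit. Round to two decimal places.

Talus's profit: π_T = (254 - 4Q)q_T - (52q_T + q_T²). Setting ∂π_T/∂q_T = 0: 202 - 10q_T - 4(q_Z) = 0.
Zephyr's first-order condition: 134 - 9q_Z - 4(q_T) = 0.
Best responses: q_T = (202 - 4q_Z)/10, q_Z = (134 - 4q_T)/9.
Substituting one into the other gives q_T = 641/37 and q_Z = 266/37.
Price P = 254 - 4·(907/37) = 155.9459.
Zephyr's profit: 155.9459·(266/37) - 120·(266/37) - (1/2)(266/37)² = 232.5800.

232.58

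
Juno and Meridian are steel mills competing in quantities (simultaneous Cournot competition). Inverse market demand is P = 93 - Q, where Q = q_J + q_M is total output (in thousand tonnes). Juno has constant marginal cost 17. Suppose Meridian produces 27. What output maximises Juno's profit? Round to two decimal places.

24.50

With the rival's output fixed at 27, Juno's profit is π_J = (93 - 27 - q_J)q_J - (17q_J) = (66 - q_J)q_J - (17q_J).
∂π_J/∂q_J = 49 - 2q_J = 0, so q_J = 49/2.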